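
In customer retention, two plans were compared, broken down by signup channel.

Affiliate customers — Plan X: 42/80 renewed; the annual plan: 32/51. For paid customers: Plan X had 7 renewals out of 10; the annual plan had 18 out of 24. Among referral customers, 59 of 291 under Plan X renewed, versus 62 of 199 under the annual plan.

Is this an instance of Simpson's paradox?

Affiliate: Plan X 42/80 = 52.5%, the annual plan 32/51 = 62.7% → the annual plan
Paid: Plan X 7/10 = 70.0%, the annual plan 18/24 = 75.0% → the annual plan
Referral: Plan X 59/291 = 20.3%, the annual plan 62/199 = 31.2% → the annual plan
Overall: Plan X 108/381 = 28.3%, the annual plan 112/274 = 40.9% → the annual plan
The annual plan wins overall and in every signup group — no reversal.

No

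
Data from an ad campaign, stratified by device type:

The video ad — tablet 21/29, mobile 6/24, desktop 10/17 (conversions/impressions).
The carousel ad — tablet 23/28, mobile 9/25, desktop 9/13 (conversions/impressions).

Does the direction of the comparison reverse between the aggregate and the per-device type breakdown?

No

Tablet: the video ad 21/29 = 72.4%, the carousel ad 23/28 = 82.1% → the carousel ad
Mobile: the video ad 6/24 = 25.0%, the carousel ad 9/25 = 36.0% → the carousel ad
Desktop: the video ad 10/17 = 58.8%, the carousel ad 9/13 = 69.2% → the carousel ad
Overall: the video ad 37/70 = 52.9%, the carousel ad 41/66 = 62.1% → the carousel ad
The carousel ad wins overall and in every device group — no reversal.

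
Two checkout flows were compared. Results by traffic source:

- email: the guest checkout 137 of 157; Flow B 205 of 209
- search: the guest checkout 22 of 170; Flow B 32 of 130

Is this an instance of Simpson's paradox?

No

Email: the guest checkout 137/157 = 87.3%, Flow B 205/209 = 98.1% → Flow B
Search: the guest checkout 22/170 = 12.9%, Flow B 32/130 = 24.6% → Flow B
Overall: the guest checkout 159/327 = 48.6%, Flow B 237/339 = 69.9% → Flow B
Flow B wins overall and in every traffic group — no reversal.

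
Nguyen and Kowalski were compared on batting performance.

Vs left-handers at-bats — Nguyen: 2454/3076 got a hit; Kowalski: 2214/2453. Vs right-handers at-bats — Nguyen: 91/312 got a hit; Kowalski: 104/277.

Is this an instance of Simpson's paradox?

No

Vs left-handers: Nguyen 2454/3076 = 79.8%, Kowalski 2214/2453 = 90.3% → Kowalski
Vs right-handers: Nguyen 91/312 = 29.2%, Kowalski 104/277 = 37.5% → Kowalski
Overall: Nguyen 2545/3388 = 75.1%, Kowalski 2318/2730 = 84.9% → Kowalski
Kowalski wins overall and in every pitcher group — no reversal.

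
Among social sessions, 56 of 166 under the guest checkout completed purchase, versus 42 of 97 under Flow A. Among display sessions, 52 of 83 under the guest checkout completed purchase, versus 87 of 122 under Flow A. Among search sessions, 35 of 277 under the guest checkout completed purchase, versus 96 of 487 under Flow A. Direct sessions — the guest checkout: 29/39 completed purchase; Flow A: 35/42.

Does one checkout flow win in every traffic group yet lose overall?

No

Social: the guest checkout 56/166 = 33.7%, Flow A 42/97 = 43.3% → Flow A
Display: the guest checkout 52/83 = 62.7%, Flow A 87/122 = 71.3% → Flow A
Search: the guest checkout 35/277 = 12.6%, Flow A 96/487 = 19.7% → Flow A
Direct: the guest checkout 29/39 = 74.4%, Flow A 35/42 = 83.3% → Flow A
Overall: the guest checkout 172/565 = 30.4%, Flow A 260/748 = 34.8% → Flow A
Flow A wins overall and in every traffic group — no reversal.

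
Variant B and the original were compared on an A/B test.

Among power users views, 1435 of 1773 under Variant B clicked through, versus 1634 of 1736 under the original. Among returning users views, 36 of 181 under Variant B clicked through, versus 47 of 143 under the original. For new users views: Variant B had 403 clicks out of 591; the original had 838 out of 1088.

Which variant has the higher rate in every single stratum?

the original

Power users: Variant B 1435/1773 = 80.9%, the original 1634/1736 = 94.1% → the original
Returning users: Variant B 36/181 = 19.9%, the original 47/143 = 32.9% → the original
New users: Variant B 403/591 = 68.2%, the original 838/1088 = 77.0% → the original
The original has the higher rate in all 3 groups.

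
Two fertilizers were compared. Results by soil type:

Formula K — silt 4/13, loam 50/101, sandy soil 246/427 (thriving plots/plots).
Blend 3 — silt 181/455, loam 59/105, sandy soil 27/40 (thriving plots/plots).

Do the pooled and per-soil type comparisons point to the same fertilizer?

Silt: Formula K 4/13 = 30.8%, Blend 3 181/455 = 39.8% → Blend 3
Loam: Formula K 50/101 = 49.5%, Blend 3 59/105 = 56.2% → Blend 3
Sandy soil: Formula K 246/427 = 57.6%, Blend 3 27/40 = 67.5% → Blend 3
Overall: Formula K 300/541 = 55.5%, Blend 3 267/600 = 44.5% → Formula K
Blend 3 wins each soil group but Formula K wins overall — the comparison reverses. Blend 3's plots skew toward silt, which has a lower base rate.

No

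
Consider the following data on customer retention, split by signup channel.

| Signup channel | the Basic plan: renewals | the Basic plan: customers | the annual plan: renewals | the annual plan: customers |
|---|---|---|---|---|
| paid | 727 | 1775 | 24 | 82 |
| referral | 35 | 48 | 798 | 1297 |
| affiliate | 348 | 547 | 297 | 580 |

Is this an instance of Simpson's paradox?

Paid: the Basic plan 727/1775 = 41.0%, the annual plan 24/82 = 29.3% → the Basic plan
Referral: the Basic plan 35/48 = 72.9%, the annual plan 798/1297 = 61.5% → the Basic plan
Affiliate: the Basic plan 348/547 = 63.6%, the annual plan 297/580 = 51.2% → the Basic plan
Overall: the Basic plan 1110/2370 = 46.8%, the annual plan 1119/1959 = 57.1% → the annual plan
The Basic plan wins each signup group but the annual plan wins overall — the comparison reverses. The Basic plan's customers skew toward paid, which has a lower base rate.

Yes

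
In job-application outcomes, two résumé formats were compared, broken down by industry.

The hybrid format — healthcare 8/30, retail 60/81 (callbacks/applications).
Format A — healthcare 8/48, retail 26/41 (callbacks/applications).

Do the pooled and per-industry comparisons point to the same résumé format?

Healthcare: the hybrid format 8/30 = 26.7%, Format A 8/48 = 16.7% → the hybrid format
Retail: the hybrid format 60/81 = 74.1%, Format A 26/41 = 63.4% → the hybrid format
Overall: the hybrid format 68/111 = 61.3%, Format A 34/89 = 38.2% → the hybrid format
The hybrid format wins overall and in every industry group — no reversal.

Yes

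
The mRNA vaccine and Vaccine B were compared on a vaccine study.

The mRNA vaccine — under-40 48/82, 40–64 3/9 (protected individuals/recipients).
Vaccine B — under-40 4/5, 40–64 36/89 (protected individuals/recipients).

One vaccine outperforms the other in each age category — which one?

Vaccine B

Under-40: the mRNA vaccine 48/82 = 58.5%, Vaccine B 4/5 = 80.0% → Vaccine B
40–64: the mRNA vaccine 3/9 = 33.3%, Vaccine B 36/89 = 40.4% → Vaccine B
Vaccine B has the higher rate in both groups.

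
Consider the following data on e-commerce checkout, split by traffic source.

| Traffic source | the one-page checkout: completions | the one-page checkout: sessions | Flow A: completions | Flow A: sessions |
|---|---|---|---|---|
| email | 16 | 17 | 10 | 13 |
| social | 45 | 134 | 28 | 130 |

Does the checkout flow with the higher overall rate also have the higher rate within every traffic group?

Email: the one-page checkout 16/17 = 94.1%, Flow A 10/13 = 76.9% → the one-page checkout
Social: the one-page checkout 45/134 = 33.6%, Flow A 28/130 = 21.5% → the one-page checkout
Overall: the one-page checkout 61/151 = 40.4%, Flow A 38/143 = 26.6% → the one-page checkout
The one-page checkout wins overall and in every traffic group — no reversal.

Yes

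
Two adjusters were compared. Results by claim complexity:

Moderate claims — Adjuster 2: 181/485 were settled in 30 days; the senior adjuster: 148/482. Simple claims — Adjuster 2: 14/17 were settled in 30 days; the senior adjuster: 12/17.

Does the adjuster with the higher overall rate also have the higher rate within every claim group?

Moderate: Adjuster 2 181/485 = 37.3%, the senior adjuster 148/482 = 30.7% → Adjuster 2
Simple: Adjuster 2 14/17 = 82.4%, the senior adjuster 12/17 = 70.6% → Adjuster 2
Overall: Adjuster 2 195/502 = 38.8%, the senior adjuster 160/499 = 32.1% → Adjuster 2
Adjuster 2 wins overall and in every claim group — no reversal.

Yes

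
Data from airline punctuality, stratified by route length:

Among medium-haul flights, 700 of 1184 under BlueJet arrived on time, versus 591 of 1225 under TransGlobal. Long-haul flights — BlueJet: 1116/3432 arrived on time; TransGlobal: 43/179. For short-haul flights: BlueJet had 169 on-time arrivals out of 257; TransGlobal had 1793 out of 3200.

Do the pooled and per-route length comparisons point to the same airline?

No

Medium-haul: BlueJet 700/1184 = 59.1%, TransGlobal 591/1225 = 48.2% → BlueJet
Long-haul: BlueJet 1116/3432 = 32.5%, TransGlobal 43/179 = 24.0% → BlueJet
Short-haul: BlueJet 169/257 = 65.8%, TransGlobal 1793/3200 = 56.0% → BlueJet
Overall: BlueJet 1985/4873 = 40.7%, TransGlobal 2427/4604 = 52.7% → TransGlobal
BlueJet wins each route group but TransGlobal wins overall — the comparison reverses. BlueJet's flights skew toward long-haul, which has a lower base rate.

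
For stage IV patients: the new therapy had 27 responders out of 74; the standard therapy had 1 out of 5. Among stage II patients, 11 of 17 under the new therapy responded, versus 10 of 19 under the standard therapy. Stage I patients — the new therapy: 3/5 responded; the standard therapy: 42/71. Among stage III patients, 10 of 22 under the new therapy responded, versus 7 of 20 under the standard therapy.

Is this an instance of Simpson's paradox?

Stage IV: the new therapy 27/74 = 36.5%, the standard therapy 1/5 = 20.0% → the new therapy
Stage II: the new therapy 11/17 = 64.7%, the standard therapy 10/19 = 52.6% → the new therapy
Stage I: the new therapy 3/5 = 60.0%, the standard therapy 42/71 = 59.2% → the new therapy
Stage III: the new therapy 10/22 = 45.5%, the standard therapy 7/20 = 35.0% → the new therapy
Overall: the new therapy 51/118 = 43.2%, the standard therapy 60/115 = 52.2% → the standard therapy
The new therapy wins each disease group but the standard therapy wins overall — the comparison reverses. The new therapy's patients skew toward stage IV, which has a lower base rate.

Yes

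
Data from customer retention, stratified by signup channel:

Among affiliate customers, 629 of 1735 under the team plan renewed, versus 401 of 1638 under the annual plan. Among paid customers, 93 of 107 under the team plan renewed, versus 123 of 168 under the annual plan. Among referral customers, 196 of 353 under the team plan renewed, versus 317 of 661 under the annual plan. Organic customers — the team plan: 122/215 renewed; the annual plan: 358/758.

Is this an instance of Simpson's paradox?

Affiliate: the team plan 629/1735 = 36.3%, the annual plan 401/1638 = 24.5% → the team plan
Paid: the team plan 93/107 = 86.9%, the annual plan 123/168 = 73.2% → the team plan
Referral: the team plan 196/353 = 55.5%, the annual plan 317/661 = 48.0% → the team plan
Organic: the team plan 122/215 = 56.7%, the annual plan 358/758 = 47.2% → the team plan
Overall: the team plan 1040/2410 = 43.2%, the annual plan 1199/3225 = 37.2% → the team plan
The team plan wins overall and in every signup group — no reversal.

No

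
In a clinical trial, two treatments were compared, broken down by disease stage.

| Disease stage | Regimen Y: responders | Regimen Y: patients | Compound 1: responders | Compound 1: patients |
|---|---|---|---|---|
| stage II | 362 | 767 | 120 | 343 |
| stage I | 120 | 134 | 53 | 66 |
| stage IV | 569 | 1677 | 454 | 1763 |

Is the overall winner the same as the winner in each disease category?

Stage II: Regimen Y 362/767 = 47.2%, Compound 1 120/343 = 35.0% → Regimen Y
Stage I: Regimen Y 120/134 = 89.6%, Compound 1 53/66 = 80.3% → Regimen Y
Stage IV: Regimen Y 569/1677 = 33.9%, Compound 1 454/1763 = 25.8% → Regimen Y
Overall: Regimen Y 1051/2578 = 40.8%, Compound 1 627/2172 = 28.9% → Regimen Y
Regimen Y wins overall and in every disease group — no reversal.

Yes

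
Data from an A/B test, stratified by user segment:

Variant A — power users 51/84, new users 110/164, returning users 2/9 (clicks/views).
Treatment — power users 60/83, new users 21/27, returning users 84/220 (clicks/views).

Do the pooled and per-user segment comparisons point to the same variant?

No

Power users: Variant A 51/84 = 60.7%, Treatment 60/83 = 72.3% → Treatment
New users: Variant A 110/164 = 67.1%, Treatment 21/27 = 77.8% → Treatment
Returning users: Variant A 2/9 = 22.2%, Treatment 84/220 = 38.2% → Treatment
Overall: Variant A 163/257 = 63.4%, Treatment 165/330 = 50.0% → Variant A
Treatment wins each user group but Variant A wins overall — the comparison reverses. Treatment's views skew toward returning users, which has a lower base rate.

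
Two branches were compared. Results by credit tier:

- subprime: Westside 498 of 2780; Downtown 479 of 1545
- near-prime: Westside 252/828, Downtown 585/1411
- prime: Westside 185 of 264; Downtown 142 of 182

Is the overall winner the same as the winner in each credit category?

Subprime: Westside 498/2780 = 17.9%, Downtown 479/1545 = 31.0% → Downtown
Near-prime: Westside 252/828 = 30.4%, Downtown 585/1411 = 41.5% → Downtown
Prime: Westside 185/264 = 70.1%, Downtown 142/182 = 78.0% → Downtown
Overall: Westside 935/3872 = 24.1%, Downtown 1206/3138 = 38.4% → Downtown
Downtown wins overall and in every credit group — no reversal.

Yes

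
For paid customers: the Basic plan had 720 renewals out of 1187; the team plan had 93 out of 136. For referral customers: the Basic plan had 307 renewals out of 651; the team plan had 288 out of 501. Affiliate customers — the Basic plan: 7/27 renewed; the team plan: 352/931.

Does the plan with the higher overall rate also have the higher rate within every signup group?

Paid: the Basic plan 720/1187 = 60.7%, the team plan 93/136 = 68.4% → the team plan
Referral: the Basic plan 307/651 = 47.2%, the team plan 288/501 = 57.5% → the team plan
Affiliate: the Basic plan 7/27 = 25.9%, the team plan 352/931 = 37.8% → the team plan
Overall: the Basic plan 1034/1865 = 55.4%, the team plan 733/1568 = 46.7% → the Basic plan
The team plan wins each signup group but the Basic plan wins overall — the comparison reverses. The team plan's customers skew toward affiliate, which has a lower base rate.

No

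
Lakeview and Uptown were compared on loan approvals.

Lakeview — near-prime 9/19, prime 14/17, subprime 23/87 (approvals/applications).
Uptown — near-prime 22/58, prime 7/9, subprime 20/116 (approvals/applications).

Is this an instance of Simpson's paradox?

No

Near-prime: Lakeview 9/19 = 47.4%, Uptown 22/58 = 37.9% → Lakeview
Prime: Lakeview 14/17 = 82.4%, Uptown 7/9 = 77.8% → Lakeview
Subprime: Lakeview 23/87 = 26.4%, Uptown 20/116 = 17.2% → Lakeview
Overall: Lakeview 46/123 = 37.4%, Uptown 49/183 = 26.8% → Lakeview
Lakeview wins overall and in every credit group — no reversal.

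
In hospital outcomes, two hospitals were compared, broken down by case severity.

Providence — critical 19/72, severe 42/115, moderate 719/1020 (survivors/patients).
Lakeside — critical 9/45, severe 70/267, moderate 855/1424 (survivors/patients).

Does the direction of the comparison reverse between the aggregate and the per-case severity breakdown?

No

Critical: Providence 19/72 = 26.4%, Lakeside 9/45 = 20.0% → Providence
Severe: Providence 42/115 = 36.5%, Lakeside 70/267 = 26.2% → Providence
Moderate: Providence 719/1020 = 70.5%, Lakeside 855/1424 = 60.0% → Providence
Overall: Providence 780/1207 = 64.6%, Lakeside 934/1736 = 53.8% → Providence
Providence wins overall and in every case group — no reversal.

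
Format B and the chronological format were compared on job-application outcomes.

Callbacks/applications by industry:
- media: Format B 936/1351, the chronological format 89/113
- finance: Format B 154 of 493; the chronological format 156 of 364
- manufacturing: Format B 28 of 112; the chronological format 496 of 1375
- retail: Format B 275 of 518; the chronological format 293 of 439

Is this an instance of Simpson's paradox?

Yes

Media: Format B 936/1351 = 69.3%, the chronological format 89/113 = 78.8% → the chronological format
Finance: Format B 154/493 = 31.2%, the chronological format 156/364 = 42.9% → the chronological format
Manufacturing: Format B 28/112 = 25.0%, the chronological format 496/1375 = 36.1% → the chronological format
Retail: Format B 275/518 = 53.1%, the chronological format 293/439 = 66.7% → the chronological format
Overall: Format B 1393/2474 = 56.3%, the chronological format 1034/2291 = 45.1% → Format B
The chronological format wins each industry group but Format B wins overall — the comparison reverses. The chronological format's applications skew toward manufacturing, which has a lower base rate.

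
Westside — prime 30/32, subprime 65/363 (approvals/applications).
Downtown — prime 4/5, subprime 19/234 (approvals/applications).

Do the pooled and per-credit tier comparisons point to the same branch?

Prime: Westside 30/32 = 93.8%, Downtown 4/5 = 80.0% → Westside
Subprime: Westside 65/363 = 17.9%, Downtown 19/234 = 8.1% → Westside
Overall: Westside 95/395 = 24.1%, Downtown 23/239 = 9.6% → Westside
Westside wins overall and in every credit group — no reversal.

Yes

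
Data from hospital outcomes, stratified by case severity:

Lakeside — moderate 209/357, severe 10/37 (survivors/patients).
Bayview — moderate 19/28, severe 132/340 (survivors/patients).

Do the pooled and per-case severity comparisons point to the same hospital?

Moderate: Lakeside 209/357 = 58.5%, Bayview 19/28 = 67.9% → Bayview
Severe: Lakeside 10/37 = 27.0%, Bayview 132/340 = 38.8% → Bayview
Overall: Lakeside 219/394 = 55.6%, Bayview 151/368 = 41.0% → Lakeside
Bayview wins each case group but Lakeside wins overall — the comparison reverses. Bayview's patients skew toward severe, which has a lower base rate.

No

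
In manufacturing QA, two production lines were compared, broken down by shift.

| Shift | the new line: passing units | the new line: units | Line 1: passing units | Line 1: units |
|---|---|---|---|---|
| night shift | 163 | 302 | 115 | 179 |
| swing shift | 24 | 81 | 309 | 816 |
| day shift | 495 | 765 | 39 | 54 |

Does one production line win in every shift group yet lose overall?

Yes

Night shift: the new line 163/302 = 54.0%, Line 1 115/179 = 64.2% → Line 1
Swing shift: the new line 24/81 = 29.6%, Line 1 309/816 = 37.9% → Line 1
Day shift: the new line 495/765 = 64.7%, Line 1 39/54 = 72.2% → Line 1
Overall: the new line 682/1148 = 59.4%, Line 1 463/1049 = 44.1% → the new line
Line 1 wins each shift group but the new line wins overall — the comparison reverses. Line 1's units skew toward swing shift, which has a lower base rate.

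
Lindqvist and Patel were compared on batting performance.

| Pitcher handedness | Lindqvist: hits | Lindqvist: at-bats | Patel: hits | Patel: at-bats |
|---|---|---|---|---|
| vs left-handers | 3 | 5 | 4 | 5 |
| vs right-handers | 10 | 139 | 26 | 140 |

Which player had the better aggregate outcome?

Vs left-handers: Lindqvist 3/5 = 60.0%, Patel 4/5 = 80.0% → Patel
Vs right-handers: Lindqvist 10/139 = 7.2%, Patel 26/140 = 18.6% → Patel
Overall: Lindqvist 13/144 = 9.0%, Patel 30/145 = 20.7% → Patel

Patel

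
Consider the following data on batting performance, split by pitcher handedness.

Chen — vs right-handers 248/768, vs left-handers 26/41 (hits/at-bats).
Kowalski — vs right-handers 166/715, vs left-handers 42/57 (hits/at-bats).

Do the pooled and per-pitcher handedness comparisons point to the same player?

No

Vs right-handers: Chen 248/768 = 32.3%, Kowalski 166/715 = 23.2% → Chen
Vs left-handers: Chen 26/41 = 63.4%, Kowalski 42/57 = 73.7% → Kowalski
Overall: Chen 274/809 = 33.9%, Kowalski 208/772 = 26.9% → Chen
Neither sweeps: Chen wins 1 of 2 groups, Kowalski wins 1. Chen wins overall but not every group — no Simpson reversal.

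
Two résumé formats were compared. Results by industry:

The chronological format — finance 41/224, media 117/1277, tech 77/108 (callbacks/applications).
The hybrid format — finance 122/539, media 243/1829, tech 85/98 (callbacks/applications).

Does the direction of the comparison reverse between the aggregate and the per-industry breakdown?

Finance: the chronological format 41/224 = 18.3%, the hybrid format 122/539 = 22.6% → the hybrid format
Media: the chronological format 117/1277 = 9.2%, the hybrid format 243/1829 = 13.3% → the hybrid format
Tech: the chronological format 77/108 = 71.3%, the hybrid format 85/98 = 86.7% → the hybrid format
Overall: the chronological format 235/1609 = 14.6%, the hybrid format 450/2466 = 18.2% → the hybrid format
The hybrid format wins overall and in every industry group — no reversal.

No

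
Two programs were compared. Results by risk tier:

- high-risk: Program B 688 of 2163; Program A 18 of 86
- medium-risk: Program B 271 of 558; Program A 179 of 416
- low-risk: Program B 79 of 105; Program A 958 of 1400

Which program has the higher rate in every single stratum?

Program B

High-risk: Program B 688/2163 = 31.8%, Program A 18/86 = 20.9% → Program B
Medium-risk: Program B 271/558 = 48.6%, Program A 179/416 = 43.0% → Program B
Low-risk: Program B 79/105 = 75.2%, Program A 958/1400 = 68.4% → Program B
Program B has the higher rate in all 3 groups.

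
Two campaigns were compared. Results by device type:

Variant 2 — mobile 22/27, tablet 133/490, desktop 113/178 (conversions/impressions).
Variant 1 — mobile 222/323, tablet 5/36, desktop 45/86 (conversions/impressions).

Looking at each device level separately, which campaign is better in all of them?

Variant 2

Mobile: Variant 2 22/27 = 81.5%, Variant 1 222/323 = 68.7% → Variant 2
Tablet: Variant 2 133/490 = 27.1%, Variant 1 5/36 = 13.9% → Variant 2
Desktop: Variant 2 113/178 = 63.5%, Variant 1 45/86 = 52.3% → Variant 2
Variant 2 has the higher rate in all 3 groups.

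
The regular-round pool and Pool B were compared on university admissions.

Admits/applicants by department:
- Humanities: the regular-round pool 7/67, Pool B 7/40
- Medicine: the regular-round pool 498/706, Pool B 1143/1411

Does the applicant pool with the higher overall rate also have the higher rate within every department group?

Humanities: the regular-round pool 7/67 = 10.4%, Pool B 7/40 = 17.5% → Pool B
Medicine: the regular-round pool 498/706 = 70.5%, Pool B 1143/1411 = 81.0% → Pool B
Overall: the regular-round pool 505/773 = 65.3%, Pool B 1150/1451 = 79.3% → Pool B
Pool B wins overall and in every department group — no reversal.

Yes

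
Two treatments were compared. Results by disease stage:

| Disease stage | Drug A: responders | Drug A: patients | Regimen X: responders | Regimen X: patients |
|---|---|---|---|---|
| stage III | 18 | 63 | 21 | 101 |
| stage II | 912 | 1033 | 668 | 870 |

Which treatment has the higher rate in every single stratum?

Stage III: Drug A 18/63 = 28.6%, Regimen X 21/101 = 20.8% → Drug A
Stage II: Drug A 912/1033 = 88.3%, Regimen X 668/870 = 76.8% → Drug A
Drug A has the higher rate in both groups.

Drug A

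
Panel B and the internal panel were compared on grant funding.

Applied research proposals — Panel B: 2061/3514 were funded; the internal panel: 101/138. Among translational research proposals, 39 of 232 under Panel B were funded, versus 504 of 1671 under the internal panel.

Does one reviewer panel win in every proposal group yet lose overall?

Applied research: Panel B 2061/3514 = 58.7%, the internal panel 101/138 = 73.2% → the internal panel
Translational research: Panel B 39/232 = 16.8%, the internal panel 504/1671 = 30.2% → the internal panel
Overall: Panel B 2100/3746 = 56.1%, the internal panel 605/1809 = 33.4% → Panel B
The internal panel wins each proposal group but Panel B wins overall — the comparison reverses. The internal panel's proposals skew toward translational research, which has a lower base rate.

Yes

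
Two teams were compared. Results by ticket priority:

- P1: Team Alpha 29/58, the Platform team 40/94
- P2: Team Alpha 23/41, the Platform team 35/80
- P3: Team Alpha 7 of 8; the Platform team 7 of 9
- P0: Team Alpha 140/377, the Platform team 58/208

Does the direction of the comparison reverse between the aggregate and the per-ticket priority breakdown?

P1: Team Alpha 29/58 = 50.0%, the Platform team 40/94 = 42.6% → Team Alpha
P2: Team Alpha 23/41 = 56.1%, the Platform team 35/80 = 43.8% → Team Alpha
P3: Team Alpha 7/8 = 87.5%, the Platform team 7/9 = 77.8% → Team Alpha
P0: Team Alpha 140/377 = 37.1%, the Platform team 58/208 = 27.9% → Team Alpha
Overall: Team Alpha 199/484 = 41.1%, the Platform team 140/391 = 35.8% → Team Alpha
Team Alpha wins overall and in every ticket group — no reversal.

No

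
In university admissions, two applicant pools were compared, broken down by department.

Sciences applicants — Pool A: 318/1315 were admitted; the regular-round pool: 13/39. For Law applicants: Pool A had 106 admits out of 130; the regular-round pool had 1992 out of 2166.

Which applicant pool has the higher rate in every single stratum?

the regular-round pool

Sciences: Pool A 318/1315 = 24.2%, the regular-round pool 13/39 = 33.3% → the regular-round pool
Law: Pool A 106/130 = 81.5%, the regular-round pool 1992/2166 = 92.0% → the regular-round pool
The regular-round pool has the higher rate in both groups.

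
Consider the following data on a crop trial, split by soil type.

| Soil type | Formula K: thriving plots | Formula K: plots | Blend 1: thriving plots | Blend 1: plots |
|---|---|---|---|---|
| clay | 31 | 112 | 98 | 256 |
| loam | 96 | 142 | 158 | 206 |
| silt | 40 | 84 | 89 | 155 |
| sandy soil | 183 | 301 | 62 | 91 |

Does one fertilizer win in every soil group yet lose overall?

Clay: Formula K 31/112 = 27.7%, Blend 1 98/256 = 38.3% → Blend 1
Loam: Formula K 96/142 = 67.6%, Blend 1 158/206 = 76.7% → Blend 1
Silt: Formula K 40/84 = 47.6%, Blend 1 89/155 = 57.4% → Blend 1
Sandy soil: Formula K 183/301 = 60.8%, Blend 1 62/91 = 68.1% → Blend 1
Overall: Formula K 350/639 = 54.8%, Blend 1 407/708 = 57.5% → Blend 1
Blend 1 wins overall and in every soil group — no reversal.

No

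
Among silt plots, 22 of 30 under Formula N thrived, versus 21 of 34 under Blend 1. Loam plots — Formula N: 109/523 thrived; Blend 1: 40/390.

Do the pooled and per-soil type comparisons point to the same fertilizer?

Yes

Silt: Formula N 22/30 = 73.3%, Blend 1 21/34 = 61.8% → Formula N
Loam: Formula N 109/523 = 20.8%, Blend 1 40/390 = 10.3% → Formula N
Overall: Formula N 131/553 = 23.7%, Blend 1 61/424 = 14.4% → Formula N
Formula N wins overall and in every soil group — no reversal.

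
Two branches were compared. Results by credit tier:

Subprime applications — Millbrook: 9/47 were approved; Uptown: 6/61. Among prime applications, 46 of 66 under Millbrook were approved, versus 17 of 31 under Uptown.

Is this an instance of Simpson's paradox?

No

Subprime: Millbrook 9/47 = 19.1%, Uptown 6/61 = 9.8% → Millbrook
Prime: Millbrook 46/66 = 69.7%, Uptown 17/31 = 54.8% → Millbrook
Overall: Millbrook 55/113 = 48.7%, Uptown 23/92 = 25.0% → Millbrook
Millbrook wins overall and in every credit group — no reversal.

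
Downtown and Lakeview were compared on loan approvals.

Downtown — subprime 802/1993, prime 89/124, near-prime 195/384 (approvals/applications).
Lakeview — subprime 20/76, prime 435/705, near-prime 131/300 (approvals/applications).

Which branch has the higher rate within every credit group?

Downtown

Subprime: Downtown 802/1993 = 40.2%, Lakeview 20/76 = 26.3% → Downtown
Prime: Downtown 89/124 = 71.8%, Lakeview 435/705 = 61.7% → Downtown
Near-prime: Downtown 195/384 = 50.8%, Lakeview 131/300 = 43.7% → Downtown
Downtown has the higher rate in all 3 groups.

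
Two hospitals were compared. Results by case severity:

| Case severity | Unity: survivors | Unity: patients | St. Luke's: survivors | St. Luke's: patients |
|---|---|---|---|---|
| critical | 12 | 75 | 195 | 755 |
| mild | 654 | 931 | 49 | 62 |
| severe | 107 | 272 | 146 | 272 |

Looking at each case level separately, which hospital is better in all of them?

Critical: Unity 12/75 = 16.0%, St. Luke's 195/755 = 25.8% → St. Luke's
Mild: Unity 654/931 = 70.2%, St. Luke's 49/62 = 79.0% → St. Luke's
Severe: Unity 107/272 = 39.3%, St. Luke's 146/272 = 53.7% → St. Luke's
St. Luke's has the higher rate in all 3 groups.

St. Luke's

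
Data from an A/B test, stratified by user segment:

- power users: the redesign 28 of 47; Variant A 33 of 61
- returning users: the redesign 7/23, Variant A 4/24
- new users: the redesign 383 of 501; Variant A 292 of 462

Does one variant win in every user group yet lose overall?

Power users: the redesign 28/47 = 59.6%, Variant A 33/61 = 54.1% → the redesign
Returning users: the redesign 7/23 = 30.4%, Variant A 4/24 = 16.7% → the redesign
New users: the redesign 383/501 = 76.4%, Variant A 292/462 = 63.2% → the redesign
Overall: the redesign 418/571 = 73.2%, Variant A 329/547 = 60.1% → the redesign
The redesign wins overall and in every user group — no reversal.

No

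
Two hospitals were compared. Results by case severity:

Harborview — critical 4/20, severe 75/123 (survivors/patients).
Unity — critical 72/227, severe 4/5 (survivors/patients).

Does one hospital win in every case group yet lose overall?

Critical: Harborview 4/20 = 20.0%, Unity 72/227 = 31.7% → Unity
Severe: Harborview 75/123 = 61.0%, Unity 4/5 = 80.0% → Unity
Overall: Harborview 79/143 = 55.2%, Unity 76/232 = 32.8% → Harborview
Unity wins each case group but Harborview wins overall — the comparison reverses. Unity's patients skew toward critical, which has a lower base rate.

Yes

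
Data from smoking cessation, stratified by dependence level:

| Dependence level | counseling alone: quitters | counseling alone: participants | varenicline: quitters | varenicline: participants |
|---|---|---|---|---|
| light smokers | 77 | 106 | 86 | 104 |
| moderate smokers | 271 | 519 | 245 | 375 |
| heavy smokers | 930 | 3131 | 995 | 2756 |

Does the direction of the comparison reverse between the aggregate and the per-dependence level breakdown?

No

Light smokers: counseling alone 77/106 = 72.6%, varenicline 86/104 = 82.7% → varenicline
Moderate smokers: counseling alone 271/519 = 52.2%, varenicline 245/375 = 65.3% → varenicline
Heavy smokers: counseling alone 930/3131 = 29.7%, varenicline 995/2756 = 36.1% → varenicline
Overall: counseling alone 1278/3756 = 34.0%, varenicline 1326/3235 = 41.0% → varenicline
Varenicline wins overall and in every dependence group — no reversal.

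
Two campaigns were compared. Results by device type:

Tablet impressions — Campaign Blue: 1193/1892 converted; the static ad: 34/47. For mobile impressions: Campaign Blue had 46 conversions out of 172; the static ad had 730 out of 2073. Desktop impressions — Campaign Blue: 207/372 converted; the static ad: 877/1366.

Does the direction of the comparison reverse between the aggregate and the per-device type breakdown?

Yes

Tablet: Campaign Blue 1193/1892 = 63.1%, the static ad 34/47 = 72.3% → the static ad
Mobile: Campaign Blue 46/172 = 26.7%, the static ad 730/2073 = 35.2% → the static ad
Desktop: Campaign Blue 207/372 = 55.6%, the static ad 877/1366 = 64.2% → the static ad
Overall: Campaign Blue 1446/2436 = 59.4%, the static ad 1641/3486 = 47.1% → Campaign Blue
The static ad wins each device group but Campaign Blue wins overall — the comparison reverses. The static ad's impressions skew toward mobile, which has a lower base rate.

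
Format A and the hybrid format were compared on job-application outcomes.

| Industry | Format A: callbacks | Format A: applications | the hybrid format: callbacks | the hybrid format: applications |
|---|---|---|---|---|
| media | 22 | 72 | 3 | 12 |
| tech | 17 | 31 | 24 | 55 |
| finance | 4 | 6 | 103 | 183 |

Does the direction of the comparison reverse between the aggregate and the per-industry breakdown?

Media: Format A 22/72 = 30.6%, the hybrid format 3/12 = 25.0% → Format A
Tech: Format A 17/31 = 54.8%, the hybrid format 24/55 = 43.6% → Format A
Finance: Format A 4/6 = 66.7%, the hybrid format 103/183 = 56.3% → Format A
Overall: Format A 43/109 = 39.4%, the hybrid format 130/250 = 52.0% → the hybrid format
Format A wins each industry group but the hybrid format wins overall — the comparison reverses. Format A's applications skew toward media, which has a lower base rate.

Yes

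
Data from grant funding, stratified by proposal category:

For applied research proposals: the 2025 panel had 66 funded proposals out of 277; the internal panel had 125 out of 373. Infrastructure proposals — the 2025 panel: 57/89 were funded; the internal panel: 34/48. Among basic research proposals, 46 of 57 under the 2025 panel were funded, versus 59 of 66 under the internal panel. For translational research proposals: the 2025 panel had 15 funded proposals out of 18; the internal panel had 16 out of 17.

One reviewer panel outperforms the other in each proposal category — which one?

the internal panel

Applied research: the 2025 panel 66/277 = 23.8%, the internal panel 125/373 = 33.5% → the internal panel
Infrastructure: the 2025 panel 57/89 = 64.0%, the internal panel 34/48 = 70.8% → the internal panel
Basic research: the 2025 panel 46/57 = 80.7%, the internal panel 59/66 = 89.4% → the internal panel
Translational research: the 2025 panel 15/18 = 83.3%, the internal panel 16/17 = 94.1% → the internal panel
The internal panel has the higher rate in all 4 groups.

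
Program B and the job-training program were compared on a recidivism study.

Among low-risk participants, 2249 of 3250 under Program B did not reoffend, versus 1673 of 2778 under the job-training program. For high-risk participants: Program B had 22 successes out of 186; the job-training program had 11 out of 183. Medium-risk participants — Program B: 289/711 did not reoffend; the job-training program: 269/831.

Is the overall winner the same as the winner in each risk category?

Yes

Low-risk: Program B 2249/3250 = 69.2%, the job-training program 1673/2778 = 60.2% → Program B
High-risk: Program B 22/186 = 11.8%, the job-training program 11/183 = 6.0% → Program B
Medium-risk: Program B 289/711 = 40.6%, the job-training program 269/831 = 32.4% → Program B
Overall: Program B 2560/4147 = 61.7%, the job-training program 1953/3792 = 51.5% → Program B
Program B wins overall and in every risk group — no reversal.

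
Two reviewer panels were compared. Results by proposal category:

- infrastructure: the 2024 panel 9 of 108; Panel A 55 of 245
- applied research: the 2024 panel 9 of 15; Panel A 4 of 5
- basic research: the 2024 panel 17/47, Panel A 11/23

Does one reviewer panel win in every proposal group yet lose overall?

Infrastructure: the 2024 panel 9/108 = 8.3%, Panel A 55/245 = 22.4% → Panel A
Applied research: the 2024 panel 9/15 = 60.0%, Panel A 4/5 = 80.0% → Panel A
Basic research: the 2024 panel 17/47 = 36.2%, Panel A 11/23 = 47.8% → Panel A
Overall: the 2024 panel 35/170 = 20.6%, Panel A 70/273 = 25.6% → Panel A
Panel A wins overall and in every proposal group — no reversal.

No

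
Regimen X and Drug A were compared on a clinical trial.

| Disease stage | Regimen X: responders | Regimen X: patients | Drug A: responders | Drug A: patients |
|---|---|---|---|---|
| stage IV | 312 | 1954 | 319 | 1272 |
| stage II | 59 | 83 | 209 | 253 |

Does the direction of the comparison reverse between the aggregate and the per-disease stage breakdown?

Stage IV: Regimen X 312/1954 = 16.0%, Drug A 319/1272 = 25.1% → Drug A
Stage II: Regimen X 59/83 = 71.1%, Drug A 209/253 = 82.6% → Drug A
Overall: Regimen X 371/2037 = 18.2%, Drug A 528/1525 = 34.6% → Drug A
Drug A wins overall and in every disease group — no reversal.

No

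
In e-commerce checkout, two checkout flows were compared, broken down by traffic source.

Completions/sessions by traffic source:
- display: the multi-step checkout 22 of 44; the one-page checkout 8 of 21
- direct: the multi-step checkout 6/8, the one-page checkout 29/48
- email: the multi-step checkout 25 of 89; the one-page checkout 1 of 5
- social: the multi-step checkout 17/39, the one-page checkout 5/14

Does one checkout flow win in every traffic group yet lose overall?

Display: the multi-step checkout 22/44 = 50.0%, the one-page checkout 8/21 = 38.1% → the multi-step checkout
Direct: the multi-step checkout 6/8 = 75.0%, the one-page checkout 29/48 = 60.4% → the multi-step checkout
Email: the multi-step checkout 25/89 = 28.1%, the one-page checkout 1/5 = 20.0% → the multi-step checkout
Social: the multi-step checkout 17/39 = 43.6%, the one-page checkout 5/14 = 35.7% → the multi-step checkout
Overall: the multi-step checkout 70/180 = 38.9%, the one-page checkout 43/88 = 48.9% → the one-page checkout
The multi-step checkout wins each traffic group but the one-page checkout wins overall — the comparison reverses. The multi-step checkout's sessions skew toward email, which has a lower base rate.

Yes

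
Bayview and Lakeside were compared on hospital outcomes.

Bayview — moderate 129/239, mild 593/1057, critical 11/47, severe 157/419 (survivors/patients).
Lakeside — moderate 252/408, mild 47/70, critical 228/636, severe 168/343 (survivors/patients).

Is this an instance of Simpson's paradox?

Yes

Moderate: Bayview 129/239 = 54.0%, Lakeside 252/408 = 61.8% → Lakeside
Mild: Bayview 593/1057 = 56.1%, Lakeside 47/70 = 67.1% → Lakeside
Critical: Bayview 11/47 = 23.4%, Lakeside 228/636 = 35.8% → Lakeside
Severe: Bayview 157/419 = 37.5%, Lakeside 168/343 = 49.0% → Lakeside
Overall: Bayview 890/1762 = 50.5%, Lakeside 695/1457 = 47.7% → Bayview
Lakeside wins each case group but Bayview wins overall — the comparison reverses. Lakeside's patients skew toward critical, which has a lower base rate.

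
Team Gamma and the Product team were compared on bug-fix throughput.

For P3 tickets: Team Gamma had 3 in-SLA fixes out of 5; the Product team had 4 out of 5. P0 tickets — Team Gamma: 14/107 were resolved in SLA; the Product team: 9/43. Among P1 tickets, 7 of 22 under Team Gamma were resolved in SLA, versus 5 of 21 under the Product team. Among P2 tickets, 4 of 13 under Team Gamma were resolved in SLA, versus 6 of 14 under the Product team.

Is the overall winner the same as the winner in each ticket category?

P3: Team Gamma 3/5 = 60.0%, the Product team 4/5 = 80.0% → the Product team
P0: Team Gamma 14/107 = 13.1%, the Product team 9/43 = 20.9% → the Product team
P1: Team Gamma 7/22 = 31.8%, the Product team 5/21 = 23.8% → Team Gamma
P2: Team Gamma 4/13 = 30.8%, the Product team 6/14 = 42.9% → the Product team
Overall: Team Gamma 28/147 = 19.0%, the Product team 24/83 = 28.9% → the Product team
Neither sweeps: Team Gamma wins 1 of 4 groups, the Product team wins 3. The Product team wins overall but not every group — no Simpson reversal.

No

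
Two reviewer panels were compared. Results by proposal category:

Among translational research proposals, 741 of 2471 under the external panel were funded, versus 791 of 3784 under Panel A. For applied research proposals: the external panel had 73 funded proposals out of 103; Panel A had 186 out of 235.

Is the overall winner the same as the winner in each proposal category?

Translational research: the external panel 741/2471 = 30.0%, Panel A 791/3784 = 20.9% → the external panel
Applied research: the external panel 73/103 = 70.9%, Panel A 186/235 = 79.1% → Panel A
Overall: the external panel 814/2574 = 31.6%, Panel A 977/4019 = 24.3% → the external panel
Neither sweeps: the external panel wins 1 of 2 groups, Panel A wins 1. The external panel wins overall but not every group — no Simpson reversal.

No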